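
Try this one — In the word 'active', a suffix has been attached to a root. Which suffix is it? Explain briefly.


The word 'active' = 'act' (root) + '-ive' (suffix). The suffix is '-ive'.

ive


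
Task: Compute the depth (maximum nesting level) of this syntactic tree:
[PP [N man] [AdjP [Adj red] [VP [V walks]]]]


Count bracket nesting levels:
'[' at pos 0: depth = 1
'[' at pos 4: depth = 2
'[' at pos 12: depth = 2
'[' at pos 18: depth = 3
'[' at pos 28: depth = 3
'[' at pos 32: depth = 4
Maximum depth reached: 4

4


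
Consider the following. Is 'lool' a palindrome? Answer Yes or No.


Forward: 'lool'
Reversed: 'lool'
They are identical.

Yes


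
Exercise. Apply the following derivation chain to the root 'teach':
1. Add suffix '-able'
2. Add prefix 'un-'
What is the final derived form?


Step 1: Add suffix '-able' to 'teach' = 'teachable'
Step 2: Add prefix 'un-' to 'teachable' = 'unteachable'

unteachable


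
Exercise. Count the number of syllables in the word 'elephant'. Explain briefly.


Break 'elephant' into syllables: el-e-phant -> el | e | phant = 3 syllables

3 syllables


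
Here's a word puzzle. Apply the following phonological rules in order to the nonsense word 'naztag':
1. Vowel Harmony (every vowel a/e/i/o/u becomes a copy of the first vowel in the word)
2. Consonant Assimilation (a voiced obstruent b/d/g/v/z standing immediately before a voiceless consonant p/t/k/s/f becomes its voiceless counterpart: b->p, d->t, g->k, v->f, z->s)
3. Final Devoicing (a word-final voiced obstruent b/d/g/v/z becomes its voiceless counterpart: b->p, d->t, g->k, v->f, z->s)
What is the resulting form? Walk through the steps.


Starting form: 'naztag'
Rule 1: Vowel Harmony: all vowels already match. No change.
Rule 2: Consonant Assimilation: voiced obstruent before voiceless consonant becomes voiceless ('zt' -> 'st'). 'naztag' -> 'nastag'
Rule 3: Final Devoicing: word-final voiced obstruent 'g' becomes voiceless 'k'. 'nastag' -> 'nastak'
Final form: 'nastak'

nastak


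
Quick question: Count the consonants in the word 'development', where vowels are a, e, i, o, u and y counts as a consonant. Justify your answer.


Consonants in 'development': d, v, l, p, m, n, t = 7 consonants.

7


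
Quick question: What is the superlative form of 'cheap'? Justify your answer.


Apply superlative formation (add -est): 'cheap' -> 'cheapest'.

cheapest


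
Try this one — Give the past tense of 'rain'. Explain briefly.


Apply rule: Add -ed. 'rain' becomes 'rained'.

rained


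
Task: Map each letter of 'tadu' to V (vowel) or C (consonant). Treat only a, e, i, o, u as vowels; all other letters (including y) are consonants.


Letter mapping: t = C, a = V, d = C, u = V.

CVCV


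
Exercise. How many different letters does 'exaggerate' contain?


Unique letters in 'exaggerate': {a, e, g, r, t, x} = 6 distinct letters.

6


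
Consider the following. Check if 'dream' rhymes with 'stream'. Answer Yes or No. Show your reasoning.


Rime (stressed vowel + following sounds) of 'dream': -eam = /iːm/
Rime of 'stream': -eam = /iːm/
/iːm/ and /iːm/ are the same ending sound, so the words rhyme.

Yes


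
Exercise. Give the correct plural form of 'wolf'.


Apply rule: Change -f to -ves. 'wolf' becomes 'wolves'.

wolves


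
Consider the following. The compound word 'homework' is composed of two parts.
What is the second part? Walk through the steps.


Split 'homework' into 'home' + 'work'. The second part is 'work'.

work


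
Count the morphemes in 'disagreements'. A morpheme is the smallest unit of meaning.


Decomposition: dis- (prefix) + agree (root) + -ment (suffix) + -s (plural) = 4 morpheme(s)

4 morphemes


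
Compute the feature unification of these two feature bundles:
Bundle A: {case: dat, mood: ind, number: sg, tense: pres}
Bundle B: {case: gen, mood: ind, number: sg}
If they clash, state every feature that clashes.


Compare features:
case: A=dat vs B=gen -> CLASH
mood: A=ind vs B=ind -> unified: ind
number: A=sg vs B=sg -> unified: sg
tense: A=pres vs B=_ -> unified: pres
Clash detected on feature 'case' (dat vs gen); unification fails.

CLASH on 'case' (dat vs gen)


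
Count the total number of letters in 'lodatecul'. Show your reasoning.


Spell out 'lodatecul' and number each letter: l(1), o(2), d(3), a(4), t(5), e(6), c(7), u(8), l(9). Total: 9 letters.

9


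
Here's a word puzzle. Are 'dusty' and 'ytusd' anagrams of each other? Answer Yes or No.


Sorted letters of 'dusty': 'dstuy'
Sorted letters of 'ytusd': 'dstuy'
They match.

Yes


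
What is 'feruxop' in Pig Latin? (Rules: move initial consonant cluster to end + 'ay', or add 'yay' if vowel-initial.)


'feruxop': move consonant cluster 'f' to end and add 'ay': 'eruxopfay'.

eruxopfay


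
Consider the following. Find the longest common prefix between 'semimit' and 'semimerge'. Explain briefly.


Compare from the start: 5 characters match: 'semim'. Mismatch at position 6: 'i' vs 'e'.

semim


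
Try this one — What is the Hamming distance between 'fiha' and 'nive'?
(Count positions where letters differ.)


Alignment:
Position 1: 'f' vs 'n' = DIFFER
Position 2: 'i' vs 'i' = match
Position 3: 'h' vs 'v' = DIFFER
Position 4: 'a' vs 'e' = DIFFER
Total differences: 3

3


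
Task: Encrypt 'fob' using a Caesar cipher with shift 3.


Shift each letter by 3: f -> i, o -> r, b -> e. Result: 'ire'.

ire


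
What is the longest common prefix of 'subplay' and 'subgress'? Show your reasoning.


Compare from the start: 3 characters match: 'sub'. Mismatch at position 4: 'p' vs 'g'.

sub


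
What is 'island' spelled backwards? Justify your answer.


Reverse 'island' character by character: 'dnalsi'.

dnalsi


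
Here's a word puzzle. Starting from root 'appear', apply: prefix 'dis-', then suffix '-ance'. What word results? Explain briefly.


Step 1: Add prefix 'dis-' to 'appear' = 'disappear'
Step 2: Add suffix '-ance' to 'disappear' = 'disappearance'

disappearance


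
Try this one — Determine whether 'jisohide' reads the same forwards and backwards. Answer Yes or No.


Forward: 'jisohide'
Reversed: 'edihosij'
They differ.

No


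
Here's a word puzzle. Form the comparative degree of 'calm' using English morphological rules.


Apply comparative formation (add -er): 'calm' -> 'calmer'.

calmer


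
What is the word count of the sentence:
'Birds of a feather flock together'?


Split into words: Birds | of | a | feather | flock | together = 6 words.

6


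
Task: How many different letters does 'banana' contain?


Unique letters in 'banana': {a, b, n} = 3 distinct letters.

3


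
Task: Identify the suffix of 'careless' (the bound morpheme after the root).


The word 'careless' = 'care' (root) + '-less' (suffix). The suffix is '-less'.

less


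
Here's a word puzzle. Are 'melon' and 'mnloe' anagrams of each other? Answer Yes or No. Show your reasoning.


Sorted letters of 'melon': 'elmno'
Sorted letters of 'mnloe': 'elmno'
They match.

Yes


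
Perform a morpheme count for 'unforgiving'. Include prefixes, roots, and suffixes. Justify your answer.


Decomposition: un- (prefix) + forgive (root) + -ing (suffix) = 3 morpheme(s)

3 morphemes


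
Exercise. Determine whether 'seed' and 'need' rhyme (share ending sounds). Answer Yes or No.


Rime (stressed vowel + following sounds) of 'seed': -eed = /iːd/
Rime of 'need': -eed = /iːd/
/iːd/ and /iːd/ are the same ending sound, so the words rhyme.

Yes


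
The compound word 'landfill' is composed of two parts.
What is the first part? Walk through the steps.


Split 'landfill' into 'land' + 'fill'. The first part is 'land'.

land


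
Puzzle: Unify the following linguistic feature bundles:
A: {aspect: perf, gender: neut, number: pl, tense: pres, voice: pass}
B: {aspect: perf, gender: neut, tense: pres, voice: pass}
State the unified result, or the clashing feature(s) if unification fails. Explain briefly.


Compare features:
aspect: A=perf vs B=perf -> unified: perf
gender: A=neut vs B=neut -> unified: neut
number: A=pl vs B=_ -> unified: pl
tense: A=pres vs B=pres -> unified: pres
voice: A=pass vs B=pass -> unified: pass
No clashes found.

Unified: {aspect: perf, gender: neut, number: pl, tense: pres, voice: pass}


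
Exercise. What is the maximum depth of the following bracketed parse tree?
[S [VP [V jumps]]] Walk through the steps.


Count bracket nesting levels:
'[' at pos 0: depth = 1
'[' at pos 3: depth = 2
'[' at pos 7: depth = 3
Maximum depth reached: 3

3


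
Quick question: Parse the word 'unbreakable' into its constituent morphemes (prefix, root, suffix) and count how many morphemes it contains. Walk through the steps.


Step 1: Identify prefix: 'un' (meaning: not/reverse)
Step 2: Identify root: 'break'
Step 3: Identify suffix(es): 'able'
Decomposition: un- (prefix: not/reverse) + break (root) + -able (suffix: capable of)
Total morphemes: 3

3 morphemes (un- (prefix: not/reverse) + break (root) + -able (suffix: capable of))


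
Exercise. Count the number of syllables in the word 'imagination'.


Break 'imagination' into syllables: i-mag-i-na-tion -> i | mag | i | na | tion = 5 syllables

5 syllables


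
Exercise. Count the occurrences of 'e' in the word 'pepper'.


Letter 'e' in 'pepper': found at position(s) 2, 5 = 2 occurrence(s).

2


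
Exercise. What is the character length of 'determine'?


Spell out 'determine' and number each letter: d(1), e(2), t(3), e(4), r(5), m(6), i(7), n(8), e(9). Total: 9 letters.

9


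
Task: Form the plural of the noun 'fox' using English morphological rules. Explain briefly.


Apply rule: Add -es (sibilant/fricative ending). 'fox' becomes 'foxes'.

foxes


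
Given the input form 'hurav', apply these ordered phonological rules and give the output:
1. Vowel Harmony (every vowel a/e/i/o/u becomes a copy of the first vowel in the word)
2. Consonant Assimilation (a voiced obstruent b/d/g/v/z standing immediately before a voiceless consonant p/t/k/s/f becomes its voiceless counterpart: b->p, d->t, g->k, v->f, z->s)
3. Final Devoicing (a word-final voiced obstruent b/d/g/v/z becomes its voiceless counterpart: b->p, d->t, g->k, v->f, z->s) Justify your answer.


Starting form: 'hurav'
Rule 1: Vowel Harmony: all vowels become 'u' (matching first vowel). 'hurav' -> 'huruv'
Rule 2: Consonant Assimilation: no voiced obstruent (b/d/g/v/z) stands immediately before a voiceless consonant (p/t/k/s/f). No change.
Rule 3: Final Devoicing: word-final voiced obstruent 'v' becomes voiceless 'f'. 'huruv' -> 'huruf'
Final form: 'huruf'

huruf


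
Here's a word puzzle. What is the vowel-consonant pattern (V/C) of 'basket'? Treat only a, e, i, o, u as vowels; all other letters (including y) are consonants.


Letter mapping: b = C, a = V, s = C, k = C, e = V, t = C.

CVCCVC


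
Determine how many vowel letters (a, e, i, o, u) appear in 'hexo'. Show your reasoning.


Vowels in 'hexo': e, o = 2 vowels.

2


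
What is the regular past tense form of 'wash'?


Apply rule: Add -ed. 'wash' becomes 'washed'.

washed


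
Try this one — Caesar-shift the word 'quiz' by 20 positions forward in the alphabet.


Shift each letter by 20: q -> k, u -> o, i -> c, z -> t. Result: 'koct'.

koct


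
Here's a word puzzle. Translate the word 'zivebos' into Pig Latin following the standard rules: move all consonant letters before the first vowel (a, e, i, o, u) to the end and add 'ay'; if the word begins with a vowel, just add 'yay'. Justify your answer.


'zivebos': move consonant cluster 'z' to end and add 'ay': 'iveboszay'.

iveboszay


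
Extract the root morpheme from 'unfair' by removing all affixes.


Remove prefix 'un' from 'unfair' to get root 'fair'.

fair


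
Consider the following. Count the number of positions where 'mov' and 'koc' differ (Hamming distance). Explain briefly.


Alignment:
Position 1: 'm' vs 'k' = DIFFER
Position 2: 'o' vs 'o' = match
Position 3: 'v' vs 'c' = DIFFER
Total differences: 2

2


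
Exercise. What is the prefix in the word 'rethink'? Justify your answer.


The word 'rethink' = 're' (prefix) + 'think' (root). The prefix is 're'.

re


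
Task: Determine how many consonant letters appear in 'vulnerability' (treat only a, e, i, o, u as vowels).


Consonants in 'vulnerability': v, l, n, r, b, l, t, y = 8 consonants.

8


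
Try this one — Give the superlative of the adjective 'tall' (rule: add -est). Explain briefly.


Apply superlative formation (add -est): 'tall' -> 'tallest'.

tallest


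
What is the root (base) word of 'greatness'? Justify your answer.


Remove suffix '-ness' from 'greatness' to get root 'great'.

great


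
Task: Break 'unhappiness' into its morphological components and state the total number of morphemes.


Step 1: Identify prefix: 'un' (meaning: not/reverse)
Step 2: Identify root: 'happy'
Step 3: Identify suffix(es): 'ness'
Decomposition: un- (prefix: not/reverse) + happy (root) + -ness (suffix: state of)
Total morphemes: 3

3 morphemes (un- (prefix: not/reverse) + happy (root) + -ness (suffix: state of))


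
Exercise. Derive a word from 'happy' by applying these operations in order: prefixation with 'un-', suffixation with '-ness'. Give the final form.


Step 1: Add prefix 'un-' to 'happy' = 'unhappy'
Step 2: Add suffix '-ness' to 'unhappy' = 'unhappiness'

unhappiness


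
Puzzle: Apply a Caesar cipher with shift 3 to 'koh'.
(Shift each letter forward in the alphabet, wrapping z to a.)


Shift each letter by 3: k -> n, o -> r, h -> k. Result: 'nrk'.

nrk


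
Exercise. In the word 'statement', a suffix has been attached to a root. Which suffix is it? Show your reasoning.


The word 'statement' = 'state' (root) + '-ment' (suffix). The suffix is '-ment'.

ment


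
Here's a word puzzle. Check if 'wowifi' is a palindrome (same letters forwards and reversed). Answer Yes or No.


Forward: 'wowifi'
Reversed: 'ifiwow'
They differ.

No


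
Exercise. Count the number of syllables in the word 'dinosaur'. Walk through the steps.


Break 'dinosaur' into syllables: di-no-saur -> di | no | saur = 3 syllables

3 syllables


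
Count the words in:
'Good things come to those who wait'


Split into words: Good | things | come | to | those | who | wait = 7 words.

7


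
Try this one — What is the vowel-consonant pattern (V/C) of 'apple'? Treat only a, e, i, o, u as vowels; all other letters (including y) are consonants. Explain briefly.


Letter mapping: a = V, p = C, p = C, l = C, e = V.

VCCCV


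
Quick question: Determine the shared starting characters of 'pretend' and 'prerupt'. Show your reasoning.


Compare from the start: 3 characters match: 'pre'. Mismatch at position 4: 't' vs 'r'.

pre


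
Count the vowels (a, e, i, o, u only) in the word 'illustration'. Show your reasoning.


Vowels in 'illustration': i, u, a, i, o = 5 vowels.

5


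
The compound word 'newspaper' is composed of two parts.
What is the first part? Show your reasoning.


Split 'newspaper' into 'news' + 'paper'. The first part is 'news'.

news


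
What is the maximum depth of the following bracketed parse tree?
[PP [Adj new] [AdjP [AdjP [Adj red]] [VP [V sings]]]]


Count bracket nesting levels:
'[' at pos 0: depth = 1
'[' at pos 4: depth = 2
'[' at pos 14: depth = 2
'[' at pos 20: depth = 3
'[' at pos 26: depth = 4
'[' at pos 37: depth = 3
'[' at pos 41: depth = 4
Maximum depth reached: 4

4


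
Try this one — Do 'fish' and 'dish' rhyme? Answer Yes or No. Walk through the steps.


Rime (stressed vowel + following sounds) of 'fish': -ish = /ɪʃ/
Rime of 'dish': -ish = /ɪʃ/
/ɪʃ/ and /ɪʃ/ are the same ending sound, so the words rhyme.

Yes


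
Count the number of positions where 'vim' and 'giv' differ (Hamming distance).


Alignment:
Position 1: 'v' vs 'g' = DIFFER
Position 2: 'i' vs 'i' = match
Position 3: 'm' vs 'v' = DIFFER
Total differences: 2

2


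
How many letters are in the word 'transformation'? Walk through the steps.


Spell out 'transformation' and number each letter: t(1), r(2), a(3), n(4), s(5), f(6), o(7), r(8), m(9), a(10), t(11), i(12), o(13), n(14). Total: 14 letters.

14


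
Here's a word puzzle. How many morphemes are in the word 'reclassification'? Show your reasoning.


Decomposition: re- (prefix) + class (root) + -ify (suffix) + -ation (suffix) = 4 morpheme(s)

4 morphemes


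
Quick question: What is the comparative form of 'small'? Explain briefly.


Apply comparative formation (add -er): 'small' -> 'smaller'.

smaller


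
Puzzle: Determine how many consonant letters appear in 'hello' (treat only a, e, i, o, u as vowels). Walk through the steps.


Consonants in 'hello': h, l, l = 3 consonants.

3


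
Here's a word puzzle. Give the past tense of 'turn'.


Apply rule: Add -ed. 'turn' becomes 'turned'.

turned


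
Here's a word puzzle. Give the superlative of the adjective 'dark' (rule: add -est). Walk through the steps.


Apply superlative formation (add -est): 'dark' -> 'darkest'.

darkest


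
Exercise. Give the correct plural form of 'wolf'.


Apply rule: Change -f to -ves. 'wolf' becomes 'wolves'.

wolves


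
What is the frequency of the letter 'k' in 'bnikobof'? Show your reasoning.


Letter 'k' in 'bnikobof': found at position(s) 4 = 1 occurrence(s).

1


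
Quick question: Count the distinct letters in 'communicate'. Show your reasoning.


Unique letters in 'communicate': {a, c, e, i, m, n, o, t, u} = 9 distinct letters.

9


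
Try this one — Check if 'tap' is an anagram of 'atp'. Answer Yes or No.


Sorted letters of 'tap': 'apt'
Sorted letters of 'atp': 'apt'
They match.

Yes


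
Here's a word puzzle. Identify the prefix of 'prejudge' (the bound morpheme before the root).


The word 'prejudge' = 'pre' (prefix) + 'judge' (root). The prefix is 'pre'.

pre


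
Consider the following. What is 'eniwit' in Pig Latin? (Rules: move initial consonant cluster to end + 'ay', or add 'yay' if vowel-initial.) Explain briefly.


'eniwit' starts with a vowel, so add 'yay': 'eniwityay'.

eniwityay


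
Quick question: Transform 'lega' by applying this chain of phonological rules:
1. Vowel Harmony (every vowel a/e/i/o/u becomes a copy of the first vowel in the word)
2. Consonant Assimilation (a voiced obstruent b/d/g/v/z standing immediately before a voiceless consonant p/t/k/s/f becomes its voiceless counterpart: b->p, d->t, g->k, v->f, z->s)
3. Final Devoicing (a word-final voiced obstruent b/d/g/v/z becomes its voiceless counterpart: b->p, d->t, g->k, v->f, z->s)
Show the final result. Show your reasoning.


Starting form: 'lega'
Rule 1: Vowel Harmony: all vowels become 'e' (matching first vowel). 'lega' -> 'lege'
Rule 2: Consonant Assimilation: no voiced obstruent (b/d/g/v/z) stands immediately before a voiceless consonant (p/t/k/s/f). No change.
Rule 3: Final Devoicing: the word ends in the vowel 'e', not a consonant. No change.
Final form: 'lege'

lege


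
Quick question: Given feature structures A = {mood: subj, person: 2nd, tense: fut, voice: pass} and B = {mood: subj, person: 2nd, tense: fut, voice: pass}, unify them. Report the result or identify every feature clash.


Compare features:
mood: A=subj vs B=subj -> unified: subj
person: A=2nd vs B=2nd -> unified: 2nd
tense: A=fut vs B=fut -> unified: fut
voice: A=pass vs B=pass -> unified: pass
No clashes found.

Unified: {mood: subj, person: 2nd, tense: fut, voice: pass}


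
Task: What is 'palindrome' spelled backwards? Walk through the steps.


Reverse 'palindrome' character by character: 'emordnilap'.

emordnilap


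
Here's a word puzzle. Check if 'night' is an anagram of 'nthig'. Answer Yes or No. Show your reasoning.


Sorted letters of 'night': 'ghint'
Sorted letters of 'nthig': 'ghint'
They match.

Yes


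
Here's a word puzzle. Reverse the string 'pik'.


Reverse 'pik' character by character: 'kip'.

kip


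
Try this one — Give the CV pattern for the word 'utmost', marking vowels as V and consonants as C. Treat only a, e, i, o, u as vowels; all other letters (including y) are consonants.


Letter mapping: u = V, t = C, m = C, o = V, s = C, t = C.

VCCVCC


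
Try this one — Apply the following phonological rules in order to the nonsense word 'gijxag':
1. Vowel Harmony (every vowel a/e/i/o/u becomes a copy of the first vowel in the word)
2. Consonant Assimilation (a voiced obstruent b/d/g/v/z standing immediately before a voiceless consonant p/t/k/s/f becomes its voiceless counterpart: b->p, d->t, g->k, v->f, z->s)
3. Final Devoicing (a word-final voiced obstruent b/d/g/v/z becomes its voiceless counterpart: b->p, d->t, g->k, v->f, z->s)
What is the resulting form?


Starting form: 'gijxag'
Rule 1: Vowel Harmony: all vowels become 'i' (matching first vowel). 'gijxag' -> 'gijxig'
Rule 2: Consonant Assimilation: no voiced obstruent (b/d/g/v/z) stands immediately before a voiceless consonant (p/t/k/s/f). No change.
Rule 3: Final Devoicing: word-final voiced obstruent 'g' becomes voiceless 'k'. 'gijxig' -> 'gijxik'
Final form: 'gijxik'

gijxik


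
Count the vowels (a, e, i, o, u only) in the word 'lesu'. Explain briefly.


Vowels in 'lesu': e, u = 2 vowels.

2


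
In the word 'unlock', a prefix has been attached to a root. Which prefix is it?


The word 'unlock' = 'un' (prefix) + 'lock' (root). The prefix is 'un'.

un


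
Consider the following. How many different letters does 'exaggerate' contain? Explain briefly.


Unique letters in 'exaggerate': {a, e, g, r, t, x} = 6 distinct letters.

6


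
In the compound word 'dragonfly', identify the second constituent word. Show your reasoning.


Split 'dragonfly' into 'dragon' + 'fly'. The second part is 'fly'.

fly


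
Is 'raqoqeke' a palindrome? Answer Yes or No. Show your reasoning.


Forward: 'raqoqeke'
Reversed: 'ekeqoqar'
They differ.

No


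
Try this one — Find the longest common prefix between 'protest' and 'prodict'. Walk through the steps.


Compare from the start: 3 characters match: 'pro'. Mismatch at position 4: 't' vs 'd'.

pro


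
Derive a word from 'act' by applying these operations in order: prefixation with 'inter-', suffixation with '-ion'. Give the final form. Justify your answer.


Step 1: Add prefix 'inter-' to 'act' = 'interact'
Step 2: Add suffix '-ion' to 'interact' = 'interaction'

interaction


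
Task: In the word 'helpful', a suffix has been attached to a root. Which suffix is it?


The word 'helpful' = 'help' (root) + '-ful' (suffix). The suffix is '-ful'.

ful


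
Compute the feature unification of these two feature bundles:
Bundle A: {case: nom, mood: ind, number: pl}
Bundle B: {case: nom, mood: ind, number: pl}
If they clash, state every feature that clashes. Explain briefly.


Compare features:
case: A=nom vs B=nom -> unified: nom
mood: A=ind vs B=ind -> unified: ind
number: A=pl vs B=pl -> unified: pl
No clashes found.

Unified: {case: nom, mood: ind, number: pl}


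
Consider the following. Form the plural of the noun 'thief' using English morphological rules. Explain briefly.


Apply rule: Change -f to -ves. 'thief' becomes 'thieves'.

thieves


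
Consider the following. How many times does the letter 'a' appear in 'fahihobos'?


Letter 'a' in 'fahihobos': found at position(s) 2 = 1 occurrence(s).

1


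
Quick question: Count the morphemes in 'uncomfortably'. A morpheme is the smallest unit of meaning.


Decomposition: un- (prefix) + comfort (root) + -able (suffix) + -ly (suffix) = 4 morpheme(s)

4 morphemes


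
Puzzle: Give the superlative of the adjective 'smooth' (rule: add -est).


Apply superlative formation (add -est): 'smooth' -> 'smoothest'.

smoothest


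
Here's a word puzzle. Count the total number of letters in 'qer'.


Spell out 'qer' and number each letter: q(1), e(2), r(3). Total: 3 letters.

3


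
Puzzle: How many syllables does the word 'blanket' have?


Break 'blanket' into syllables: blan-ket -> blan | ket = 2 syllables

2 syllables


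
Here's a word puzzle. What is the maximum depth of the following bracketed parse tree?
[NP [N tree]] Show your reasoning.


Count bracket nesting levels:
'[' at pos 0: depth = 1
'[' at pos 4: depth = 2
Maximum depth reached: 2

2


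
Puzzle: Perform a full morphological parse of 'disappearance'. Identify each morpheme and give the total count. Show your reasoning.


Step 1: Identify prefix: 'dis' (meaning: not/apart)
Step 2: Identify root: 'appear'
Step 3: Identify suffix(es): 'ance'
Decomposition: dis- (prefix: not/apart) + appear (root) + -ance (suffix: state/act)
Total morphemes: 3

3 morphemes (dis- (prefix: not/apart) + appear (root) + -ance (suffix: state/act))


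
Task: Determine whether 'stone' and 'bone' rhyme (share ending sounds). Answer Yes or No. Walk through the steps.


Rime (stressed vowel + following sounds) of 'stone': -one = /oʊn/
Rime of 'bone': -one = /oʊn/
/oʊn/ and /oʊn/ are the same ending sound, so the words rhyme.

Yes


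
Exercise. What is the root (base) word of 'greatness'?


Remove suffix '-ness' from 'greatness' to get root 'great'.

great


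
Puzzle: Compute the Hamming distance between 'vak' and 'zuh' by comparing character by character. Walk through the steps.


Alignment:
Position 1: 'v' vs 'z' = DIFFER
Position 2: 'a' vs 'u' = DIFFER
Position 3: 'k' vs 'h' = DIFFER
Total differences: 3

3


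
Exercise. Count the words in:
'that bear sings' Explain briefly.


Split into words: that | bear | sings = 3 words.

3


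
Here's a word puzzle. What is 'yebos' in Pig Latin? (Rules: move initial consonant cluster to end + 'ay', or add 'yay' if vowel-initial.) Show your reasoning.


'yebos': move consonant cluster 'y' to end and add 'ay': 'ebosyay'.

ebosyay


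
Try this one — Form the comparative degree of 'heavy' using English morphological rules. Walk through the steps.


Apply comparative formation (consonant + y: change y to i, add -er): 'heavy' -> 'heavier'.

heavier


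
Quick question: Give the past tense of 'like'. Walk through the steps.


Apply rule: Add -d (word ends in -e). 'like' becomes 'liked'.

liked


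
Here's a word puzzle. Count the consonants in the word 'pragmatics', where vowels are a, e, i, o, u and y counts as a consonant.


Consonants in 'pragmatics': p, r, g, m, t, c, s = 7 consonants.

7


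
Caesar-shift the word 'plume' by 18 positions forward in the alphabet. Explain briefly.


Shift each letter by 18: p -> h, l -> d, u -> m, m -> e, e -> w. Result: 'hdmew'.

hdmew


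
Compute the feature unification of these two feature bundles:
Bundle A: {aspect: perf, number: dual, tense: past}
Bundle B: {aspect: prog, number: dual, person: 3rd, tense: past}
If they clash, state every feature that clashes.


Compare features:
aspect: A=perf vs B=prog -> CLASH
number: A=dual vs B=dual -> unified: dual
person: A=_ vs B=3rd -> unified: 3rd
tense: A=past vs B=past -> unified: past
Clash detected on feature 'aspect' (perf vs prog); unification fails.

CLASH on 'aspect' (perf vs prog)


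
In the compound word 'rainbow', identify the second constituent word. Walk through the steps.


Split 'rainbow' into 'rain' + 'bow'. The second part is 'bow'.

bow


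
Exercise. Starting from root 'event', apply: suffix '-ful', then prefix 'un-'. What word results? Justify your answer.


Step 1: Add suffix '-ful' to 'event' = 'eventful'
Step 2: Add prefix 'un-' to 'eventful' = 'uneventful'

uneventful


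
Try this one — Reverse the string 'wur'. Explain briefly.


Reverse 'wur' character by character: 'ruw'.

ruw


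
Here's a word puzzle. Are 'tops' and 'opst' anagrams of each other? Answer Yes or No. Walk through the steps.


Sorted letters of 'tops': 'opst'
Sorted letters of 'opst': 'opst'
They match.

Yes


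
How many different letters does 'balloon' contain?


Unique letters in 'balloon': {a, b, l, n, o} = 5 distinct letters.

5


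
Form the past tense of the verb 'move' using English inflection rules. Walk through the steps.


Apply rule: Add -d (word ends in -e). 'move' becomes 'moved'.

moved


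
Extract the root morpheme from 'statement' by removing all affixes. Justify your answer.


Remove suffix '-ment' from 'statement' to get root 'state'.

state


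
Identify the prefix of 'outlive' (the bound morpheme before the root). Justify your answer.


The word 'outlive' = 'out' (prefix) + 'live' (root). The prefix is 'out'.

out


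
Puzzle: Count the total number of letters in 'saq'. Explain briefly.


Spell out 'saq' and number each letter: s(1), a(2), q(3). Total: 3 letters.

3


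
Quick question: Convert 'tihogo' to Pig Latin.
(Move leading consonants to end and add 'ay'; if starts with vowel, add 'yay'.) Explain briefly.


'tihogo': move consonant cluster 't' to end and add 'ay': 'ihogotay'.

ihogotay


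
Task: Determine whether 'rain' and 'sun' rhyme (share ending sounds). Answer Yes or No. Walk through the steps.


Rime (stressed vowel + following sounds) of 'rain': -ain = /eɪn/
Rime of 'sun': -un = /ʌn/
/eɪn/ and /ʌn/ are different ending sounds, so the words do not rhyme.

No


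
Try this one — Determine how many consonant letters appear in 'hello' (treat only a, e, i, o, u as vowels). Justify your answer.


Consonants in 'hello': h, l, l = 3 consonants.

3


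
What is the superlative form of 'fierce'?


Apply superlative formation (ends in e: add -st): 'fierce' -> 'fiercest'.

fiercest


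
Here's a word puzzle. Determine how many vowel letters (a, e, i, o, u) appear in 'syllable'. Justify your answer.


Vowels in 'syllable': a, e = 2 vowels.

2


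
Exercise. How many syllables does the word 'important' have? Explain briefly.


Break 'important' into syllables: im-por-tant -> im | por | tant = 3 syllables

3 syllables


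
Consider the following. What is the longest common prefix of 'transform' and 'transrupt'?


Compare from the start: 5 characters match: 'trans'. Mismatch at position 6: 'f' vs 'r'.

trans


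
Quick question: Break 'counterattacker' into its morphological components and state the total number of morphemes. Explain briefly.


Step 1: Identify prefix: 'counter' (meaning: against)
Step 2: Identify root: 'attack'
Step 3: Identify suffix(es): 'er'
Decomposition: counter- (prefix: against) + attack (root) + -er (suffix: one who)
Total morphemes: 3

3 morphemes (counter- (prefix: against) + attack (root) + -er (suffix: one who))


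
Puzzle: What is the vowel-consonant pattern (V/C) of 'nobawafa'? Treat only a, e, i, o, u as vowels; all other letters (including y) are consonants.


Letter mapping: n = C, o = V, b = C, a = V, w = C, a = V, f = C, a = V.

CVCVCVCV


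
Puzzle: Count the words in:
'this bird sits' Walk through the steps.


Split into words: this | bird | sits = 3 words.

3


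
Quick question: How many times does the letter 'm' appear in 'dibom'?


Letter 'm' in 'dibom': found at position(s) 5 = 1 occurrence(s).

1


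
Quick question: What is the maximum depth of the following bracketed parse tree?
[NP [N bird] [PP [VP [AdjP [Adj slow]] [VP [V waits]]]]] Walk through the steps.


Count bracket nesting levels:
'[' at pos 0: depth = 1
'[' at pos 4: depth = 2
'[' at pos 13: depth = 2
'[' at pos 17: depth = 3
'[' at pos 21: depth = 4
'[' at pos 27: depth = 5
'[' at pos 39: depth = 4
'[' at pos 43: depth = 5
Maximum depth reached: 5

5


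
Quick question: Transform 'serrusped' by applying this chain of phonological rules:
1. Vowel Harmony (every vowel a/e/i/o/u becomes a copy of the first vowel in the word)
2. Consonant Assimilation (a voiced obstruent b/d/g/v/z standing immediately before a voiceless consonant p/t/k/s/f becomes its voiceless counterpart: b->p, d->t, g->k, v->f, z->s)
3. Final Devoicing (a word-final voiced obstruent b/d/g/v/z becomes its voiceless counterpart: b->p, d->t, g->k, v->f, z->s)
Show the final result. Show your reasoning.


Starting form: 'serrusped'
Rule 1: Vowel Harmony: all vowels become 'e' (matching first vowel). 'serrusped' -> 'serresped'
Rule 2: Consonant Assimilation: no voiced obstruent (b/d/g/v/z) stands immediately before a voiceless consonant (p/t/k/s/f). No change.
Rule 3: Final Devoicing: word-final voiced obstruent 'd' becomes voiceless 't'. 'serresped' -> 'serrespet'
Final form: 'serrespet'

serrespet


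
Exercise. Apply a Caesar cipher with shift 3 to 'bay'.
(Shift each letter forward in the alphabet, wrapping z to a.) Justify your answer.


Shift each letter by 3: b -> e, a -> d, y -> b. Result: 'edb'.

edb


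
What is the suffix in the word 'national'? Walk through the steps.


The word 'national' = 'nation' (root) + '-al' (suffix). The suffix is '-al'.

al


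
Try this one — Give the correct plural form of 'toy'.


Apply rule: Add -s. 'toy' becomes 'toys'.

toys


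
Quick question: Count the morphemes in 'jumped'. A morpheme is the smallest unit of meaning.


Decomposition: jump (root) + -ed (suffix) = 2 morpheme(s)

2 morphemes


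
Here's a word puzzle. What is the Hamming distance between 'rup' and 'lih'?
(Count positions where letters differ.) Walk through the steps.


Alignment:
Position 1: 'r' vs 'l' = DIFFER
Position 2: 'u' vs 'i' = DIFFER
Position 3: 'p' vs 'h' = DIFFER
Total differences: 3

3


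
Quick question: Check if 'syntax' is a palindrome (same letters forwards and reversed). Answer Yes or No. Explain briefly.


Forward: 'syntax'
Reversed: 'xatnys'
They differ.

No


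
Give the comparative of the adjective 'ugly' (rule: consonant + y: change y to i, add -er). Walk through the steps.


Apply comparative formation (consonant + y: change y to i, add -er): 'ugly' -> 'uglier'.

uglier


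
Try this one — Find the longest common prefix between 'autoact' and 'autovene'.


Compare from the start: 4 characters match: 'auto'. Mismatch at position 5: 'a' vs 'v'.

auto


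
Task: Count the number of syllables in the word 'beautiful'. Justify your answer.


Break 'beautiful' into syllables: beau-ti-ful -> beau | ti | ful = 3 syllables

3 syllables


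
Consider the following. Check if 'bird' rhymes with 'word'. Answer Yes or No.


Rime (stressed vowel + following sounds) of 'bird': -ird = /ɜːrd/
Rime of 'word': -ord = /ɜːrd/
/ɜːrd/ and /ɜːrd/ are the same ending sound, so the words rhyme.

Yes


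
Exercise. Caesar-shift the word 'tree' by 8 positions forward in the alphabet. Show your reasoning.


Shift each letter by 8: t -> b, r -> z, e -> m, e -> m. Result: 'bzmm'.

bzmm


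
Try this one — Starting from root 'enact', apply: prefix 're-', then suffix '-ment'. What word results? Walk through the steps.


Step 1: Add prefix 're-' to 'enact' = 'reenact'
Step 2: Add suffix '-ment' to 'reenact' = 'reenactment'

reenactment


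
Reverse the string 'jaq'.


Reverse 'jaq' character by character: 'qaj'.

qaj


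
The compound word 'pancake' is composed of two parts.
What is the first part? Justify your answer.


Split 'pancake' into 'pan' + 'cake'. The first part is 'pan'.

pan


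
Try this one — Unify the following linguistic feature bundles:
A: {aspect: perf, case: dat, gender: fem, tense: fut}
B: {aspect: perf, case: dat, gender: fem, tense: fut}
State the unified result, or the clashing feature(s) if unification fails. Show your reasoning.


Compare features:
aspect: A=perf vs B=perf -> unified: perf
case: A=dat vs B=dat -> unified: dat
gender: A=fem vs B=fem -> unified: fem
tense: A=fut vs B=fut -> unified: fut
No clashes found.

Unified: {aspect: perf, case: dat, gender: fem, tense: fut}


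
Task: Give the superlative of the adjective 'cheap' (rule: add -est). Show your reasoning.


Apply superlative formation (add -est): 'cheap' -> 'cheapest'.

cheapest


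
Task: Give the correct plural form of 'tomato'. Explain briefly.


Apply rule: Add -es (consonant + o). 'tomato' becomes 'tomatoes'.

tomatoes


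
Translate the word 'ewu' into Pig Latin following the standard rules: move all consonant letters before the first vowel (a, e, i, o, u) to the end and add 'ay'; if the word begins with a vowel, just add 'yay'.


'ewu' starts with a vowel, so add 'yay': 'ewuyay'.

ewuyay


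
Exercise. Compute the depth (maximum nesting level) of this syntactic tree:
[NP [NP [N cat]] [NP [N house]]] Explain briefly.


Count bracket nesting levels:
'[' at pos 0: depth = 1
'[' at pos 4: depth = 2
'[' at pos 8: depth = 3
'[' at pos 17: depth = 2
'[' at pos 21: depth = 3
Maximum depth reached: 3

3


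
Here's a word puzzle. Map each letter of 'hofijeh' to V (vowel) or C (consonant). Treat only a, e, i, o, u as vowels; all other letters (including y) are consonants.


Letter mapping: h = C, o = V, f = C, i = V, j = C, e = V, h = C.

CVCVCVC


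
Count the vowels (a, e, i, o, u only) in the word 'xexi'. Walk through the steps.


Vowels in 'xexi': e, i = 2 vowels.

2


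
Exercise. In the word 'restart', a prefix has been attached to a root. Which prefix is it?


The word 'restart' = 're' (prefix) + 'start' (root). The prefix is 're'.

re


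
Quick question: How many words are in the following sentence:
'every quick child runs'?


Split into words: every | quick | child | runs = 4 words.

4


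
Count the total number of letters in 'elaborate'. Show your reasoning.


Spell out 'elaborate' and number each letter: e(1), l(2), a(3), b(4), o(5), r(6), a(7), t(8), e(9). Total: 9 letters.

9


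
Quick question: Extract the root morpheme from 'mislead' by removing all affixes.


Remove prefix 'mis' from 'mislead' to get root 'lead'.

lead


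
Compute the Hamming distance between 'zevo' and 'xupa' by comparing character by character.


Alignment:
Position 1: 'z' vs 'x' = DIFFER
Position 2: 'e' vs 'u' = DIFFER
Position 3: 'v' vs 'p' = DIFFER
Position 4: 'o' vs 'a' = DIFFER
Total differences: 4

4


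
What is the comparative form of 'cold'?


Apply comparative formation (add -er): 'cold' -> 'colder'.

colder


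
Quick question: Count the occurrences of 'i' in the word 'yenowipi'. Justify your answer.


Letter 'i' in 'yenowipi': found at position(s) 6, 8 = 2 occurrence(s).

2


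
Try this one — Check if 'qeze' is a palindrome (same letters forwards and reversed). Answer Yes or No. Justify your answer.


Forward: 'qeze'
Reversed: 'ezeq'
They differ.

No


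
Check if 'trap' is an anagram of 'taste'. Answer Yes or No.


Sorted letters of 'trap': 'aprt'
Sorted letters of 'taste': 'aestt'
They do not match.

No


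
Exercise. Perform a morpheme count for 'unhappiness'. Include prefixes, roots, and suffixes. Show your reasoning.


Decomposition: un- (prefix) + happy (root) + -ness (suffix) = 3 morpheme(s)

3 morphemes


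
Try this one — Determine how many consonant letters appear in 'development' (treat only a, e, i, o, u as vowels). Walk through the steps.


Consonants in 'development': d, v, l, p, m, n, t = 7 consonants.

7


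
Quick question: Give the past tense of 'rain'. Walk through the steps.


Apply rule: Add -ed. 'rain' becomes 'rained'.

rained


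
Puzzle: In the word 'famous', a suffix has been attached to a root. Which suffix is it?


The word 'famous' = 'fame' (root) + '-ous' (suffix). The suffix is '-ous'.

ous


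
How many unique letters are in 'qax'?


Unique letters in 'qax': {a, q, x} = 3 distinct letters.

3


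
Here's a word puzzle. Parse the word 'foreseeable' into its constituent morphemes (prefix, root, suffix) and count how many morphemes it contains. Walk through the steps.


Step 1: Identify prefix: 'fore' (meaning: before/front)
Step 2: Identify root: 'see'
Step 3: Identify suffix(es): 'able'
Decomposition: fore- (prefix: before/front) + see (root) + -able (suffix: capable of)
Total morphemes: 3

3 morphemes (fore- (prefix: before/front) + see (root) + -able (suffix: capable of))
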